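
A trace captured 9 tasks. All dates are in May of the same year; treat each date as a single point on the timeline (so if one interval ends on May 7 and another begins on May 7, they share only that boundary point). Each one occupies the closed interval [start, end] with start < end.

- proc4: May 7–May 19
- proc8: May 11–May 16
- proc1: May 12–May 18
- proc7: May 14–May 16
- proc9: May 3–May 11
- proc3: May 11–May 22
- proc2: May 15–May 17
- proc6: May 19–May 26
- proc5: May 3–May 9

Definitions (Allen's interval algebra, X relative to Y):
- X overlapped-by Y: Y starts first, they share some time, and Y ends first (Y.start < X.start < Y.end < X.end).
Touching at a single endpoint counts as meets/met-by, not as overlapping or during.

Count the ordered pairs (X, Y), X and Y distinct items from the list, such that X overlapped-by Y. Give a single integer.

Checking all 72 ordered pairs for relation 'overlapped-by'; matching pairs in alphabetical order:
(proc1, proc8): proc1 overlapped-by proc8 ✓
(proc2, proc7): proc2 overlapped-by proc7 ✓
(proc2, proc8): proc2 overlapped-by proc8 ✓
(proc3, proc4): proc3 overlapped-by proc4 ✓
(proc4, proc5): proc4 overlapped-by proc5 ✓
(proc4, proc9): proc4 overlapped-by proc9 ✓
(proc6, proc3): proc6 overlapped-by proc3 ✓
Count: 7.

7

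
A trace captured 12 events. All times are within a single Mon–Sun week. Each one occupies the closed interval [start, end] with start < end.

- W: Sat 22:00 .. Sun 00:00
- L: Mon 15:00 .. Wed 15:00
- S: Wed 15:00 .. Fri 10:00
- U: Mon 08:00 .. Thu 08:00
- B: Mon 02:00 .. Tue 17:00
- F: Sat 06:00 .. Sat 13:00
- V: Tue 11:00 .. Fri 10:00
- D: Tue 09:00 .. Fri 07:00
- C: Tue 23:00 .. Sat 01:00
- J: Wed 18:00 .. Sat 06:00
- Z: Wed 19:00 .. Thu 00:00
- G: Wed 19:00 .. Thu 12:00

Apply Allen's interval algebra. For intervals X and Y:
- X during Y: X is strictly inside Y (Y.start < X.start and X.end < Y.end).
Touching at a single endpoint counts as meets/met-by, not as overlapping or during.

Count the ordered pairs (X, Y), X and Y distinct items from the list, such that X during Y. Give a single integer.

Checking all 132 ordered pairs for relation 'during'; matching pairs in alphabetical order:
(G, C): G during C ✓
(G, D): G during D ✓
(G, J): G during J ✓
(G, S): G during S ✓
(G, V): G during V ✓
(L, U): L during U ✓
(S, C): S during C ✓
(Z, C): Z during C ✓
(Z, D): Z during D ✓
(Z, J): Z during J ✓
(Z, S): Z during S ✓
(Z, U): Z during U ✓
(Z, V): Z during V ✓
Count: 13.

13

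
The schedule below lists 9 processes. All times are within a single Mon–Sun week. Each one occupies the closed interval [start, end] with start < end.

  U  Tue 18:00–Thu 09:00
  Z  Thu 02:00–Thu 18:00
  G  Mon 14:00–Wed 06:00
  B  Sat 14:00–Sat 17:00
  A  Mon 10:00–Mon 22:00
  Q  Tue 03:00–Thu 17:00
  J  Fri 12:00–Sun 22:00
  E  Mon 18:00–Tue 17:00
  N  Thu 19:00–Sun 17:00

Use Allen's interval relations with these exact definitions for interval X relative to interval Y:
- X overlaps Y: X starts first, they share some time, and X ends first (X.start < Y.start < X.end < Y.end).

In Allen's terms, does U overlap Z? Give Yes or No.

U = [Tue 18:00, Thu 09:00], Z = [Thu 02:00, Thu 18:00].
Actual relation of U to Z: overlaps.
Asked whether 'overlaps' holds → Yes.

Yes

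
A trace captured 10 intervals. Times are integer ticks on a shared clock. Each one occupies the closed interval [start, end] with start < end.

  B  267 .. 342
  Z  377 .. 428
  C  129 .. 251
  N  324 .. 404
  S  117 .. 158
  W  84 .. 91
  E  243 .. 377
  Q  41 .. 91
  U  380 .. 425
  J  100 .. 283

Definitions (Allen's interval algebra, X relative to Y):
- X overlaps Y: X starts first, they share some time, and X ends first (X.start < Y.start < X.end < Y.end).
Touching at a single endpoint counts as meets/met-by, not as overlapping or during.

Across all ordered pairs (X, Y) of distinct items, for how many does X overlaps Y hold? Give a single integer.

Checking all 90 ordered pairs for relation 'overlaps'; matching pairs in alphabetical order:
(B, N): B overlaps N ✓
(C, E): C overlaps E ✓
(E, N): E overlaps N ✓
(J, B): J overlaps B ✓
(J, E): J overlaps E ✓
(N, U): N overlaps U ✓
(N, Z): N overlaps Z ✓
(S, C): S overlaps C ✓
Count: 8.

8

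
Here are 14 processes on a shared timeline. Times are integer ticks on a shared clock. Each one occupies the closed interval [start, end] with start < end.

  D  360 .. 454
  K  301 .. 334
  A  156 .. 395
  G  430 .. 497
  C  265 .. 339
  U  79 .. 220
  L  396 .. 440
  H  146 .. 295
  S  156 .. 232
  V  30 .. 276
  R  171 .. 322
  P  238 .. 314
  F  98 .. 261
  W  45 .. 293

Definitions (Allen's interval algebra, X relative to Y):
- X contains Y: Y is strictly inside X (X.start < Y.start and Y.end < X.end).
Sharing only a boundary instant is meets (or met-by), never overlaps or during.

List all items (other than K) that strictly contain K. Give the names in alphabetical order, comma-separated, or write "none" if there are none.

A, C

Target K = [301, 334].
A [156, 395] → contains → yes.
C [265, 339] → contains → yes.
D [360, 454] → after → no.
F [98, 261] → before → no.
G [430, 497] → after → no.
H [146, 295] → before → no.
L [396, 440] → after → no.
P [238, 314] → overlaps → no.
R [171, 322] → overlaps → no.
S [156, 232] → before → no.
U [79, 220] → before → no.
V [30, 276] → before → no.
W [45, 293] → before → no.
Result: A, C.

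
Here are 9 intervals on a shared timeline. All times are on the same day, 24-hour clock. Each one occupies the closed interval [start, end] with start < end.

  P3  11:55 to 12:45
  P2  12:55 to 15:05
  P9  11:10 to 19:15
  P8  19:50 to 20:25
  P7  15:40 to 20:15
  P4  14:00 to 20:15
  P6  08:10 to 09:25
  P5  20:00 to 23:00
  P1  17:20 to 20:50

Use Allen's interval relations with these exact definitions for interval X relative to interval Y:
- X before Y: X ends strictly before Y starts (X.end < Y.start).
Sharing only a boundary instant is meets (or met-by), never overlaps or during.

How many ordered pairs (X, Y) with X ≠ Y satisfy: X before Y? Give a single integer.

20

Checking all 72 ordered pairs for relation 'before'; matching pairs in alphabetical order:
(P2, P1): P2 before P1 ✓
(P2, P5): P2 before P5 ✓
(P2, P7): P2 before P7 ✓
(P2, P8): P2 before P8 ✓
(P3, P1): P3 before P1 ✓
(P3, P2): P3 before P2 ✓
(P3, P4): P3 before P4 ✓
(P3, P5): P3 before P5 ✓
(P3, P7): P3 before P7 ✓
(P3, P8): P3 before P8 ✓
(P6, P1): P6 before P1 ✓
(P6, P2): P6 before P2 ✓
(P6, P3): P6 before P3 ✓
(P6, P4): P6 before P4 ✓
(P6, P5): P6 before P5 ✓
(P6, P7): P6 before P7 ✓
(P6, P8): P6 before P8 ✓
(P6, P9): P6 before P9 ✓
(P9, P5): P9 before P5 ✓
(P9, P8): P9 before P8 ✓
Count: 20.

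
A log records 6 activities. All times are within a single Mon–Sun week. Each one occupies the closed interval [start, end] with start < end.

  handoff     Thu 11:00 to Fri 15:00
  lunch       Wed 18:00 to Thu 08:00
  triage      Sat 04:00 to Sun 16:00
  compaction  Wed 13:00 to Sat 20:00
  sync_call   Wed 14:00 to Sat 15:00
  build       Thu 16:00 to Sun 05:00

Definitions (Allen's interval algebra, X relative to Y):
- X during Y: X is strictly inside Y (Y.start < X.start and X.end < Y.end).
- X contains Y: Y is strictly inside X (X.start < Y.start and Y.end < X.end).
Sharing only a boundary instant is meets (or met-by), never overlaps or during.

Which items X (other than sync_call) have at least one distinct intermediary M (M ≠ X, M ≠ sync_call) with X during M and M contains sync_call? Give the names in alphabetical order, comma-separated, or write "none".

handoff, lunch

Target sync_call = [Wed 14:00, Sat 15:00].
Intermediaries M with M contains sync_call: compaction.
Via compaction — items with X during compaction: handoff, lunch.
Union: handoff, lunch.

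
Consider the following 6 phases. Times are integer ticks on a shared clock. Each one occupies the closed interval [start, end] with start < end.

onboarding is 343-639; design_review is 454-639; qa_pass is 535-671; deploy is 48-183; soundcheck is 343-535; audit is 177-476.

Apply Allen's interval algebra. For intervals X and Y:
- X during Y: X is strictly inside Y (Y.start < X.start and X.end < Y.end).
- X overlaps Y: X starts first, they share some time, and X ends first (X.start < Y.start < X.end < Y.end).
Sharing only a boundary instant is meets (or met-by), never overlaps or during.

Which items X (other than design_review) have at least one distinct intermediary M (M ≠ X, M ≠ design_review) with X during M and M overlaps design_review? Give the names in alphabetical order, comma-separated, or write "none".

Target design_review = [454, 639].
Intermediaries M with M overlaps design_review: audit, soundcheck.
Via audit — items with X during audit: none.
Via soundcheck — items with X during soundcheck: none.
Union: none.

none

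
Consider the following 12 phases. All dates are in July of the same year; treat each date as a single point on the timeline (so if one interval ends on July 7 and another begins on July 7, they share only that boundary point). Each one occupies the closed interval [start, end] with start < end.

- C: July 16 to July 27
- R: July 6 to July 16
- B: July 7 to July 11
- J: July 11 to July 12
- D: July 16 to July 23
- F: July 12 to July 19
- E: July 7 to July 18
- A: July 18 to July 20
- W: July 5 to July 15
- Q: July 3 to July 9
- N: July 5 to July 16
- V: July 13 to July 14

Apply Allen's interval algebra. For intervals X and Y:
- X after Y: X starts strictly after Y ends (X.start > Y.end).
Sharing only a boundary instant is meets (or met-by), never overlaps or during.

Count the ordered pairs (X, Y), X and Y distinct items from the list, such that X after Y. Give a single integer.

Checking all 132 ordered pairs for relation 'after'; matching pairs in alphabetical order:
(A, B): A after B ✓
(A, J): A after J ✓
(A, N): A after N ✓
(A, Q): A after Q ✓
(A, R): A after R ✓
(A, V): A after V ✓
(A, W): A after W ✓
(C, B): C after B ✓
(C, J): C after J ✓
(C, Q): C after Q ✓
(C, V): C after V ✓
(C, W): C after W ✓
(D, B): D after B ✓
(D, J): D after J ✓
(D, Q): D after Q ✓
(D, V): D after V ✓
(D, W): D after W ✓
(F, B): F after B ✓
(F, Q): F after Q ✓
(J, Q): J after Q ✓
(V, B): V after B ✓
(V, J): V after J ✓
(V, Q): V after Q ✓
Count: 23.

23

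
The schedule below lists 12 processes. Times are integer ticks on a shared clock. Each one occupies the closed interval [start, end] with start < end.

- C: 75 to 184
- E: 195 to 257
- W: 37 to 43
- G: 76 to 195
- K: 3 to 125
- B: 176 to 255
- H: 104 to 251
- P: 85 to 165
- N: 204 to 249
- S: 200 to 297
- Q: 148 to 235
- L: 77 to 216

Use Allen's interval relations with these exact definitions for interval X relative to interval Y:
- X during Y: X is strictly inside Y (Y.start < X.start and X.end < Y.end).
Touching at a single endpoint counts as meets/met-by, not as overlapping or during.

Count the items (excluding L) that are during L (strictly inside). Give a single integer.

1

Target L = [77, 216].
B [176, 255] → overlapped-by → no.
C [75, 184] → overlaps → no.
E [195, 257] → overlapped-by → no.
G [76, 195] → overlaps → no.
H [104, 251] → overlapped-by → no.
K [3, 125] → overlaps → no.
N [204, 249] → overlapped-by → no.
P [85, 165] → during → counts.
Q [148, 235] → overlapped-by → no.
S [200, 297] → overlapped-by → no.
W [37, 43] → before → no.
Total: 1.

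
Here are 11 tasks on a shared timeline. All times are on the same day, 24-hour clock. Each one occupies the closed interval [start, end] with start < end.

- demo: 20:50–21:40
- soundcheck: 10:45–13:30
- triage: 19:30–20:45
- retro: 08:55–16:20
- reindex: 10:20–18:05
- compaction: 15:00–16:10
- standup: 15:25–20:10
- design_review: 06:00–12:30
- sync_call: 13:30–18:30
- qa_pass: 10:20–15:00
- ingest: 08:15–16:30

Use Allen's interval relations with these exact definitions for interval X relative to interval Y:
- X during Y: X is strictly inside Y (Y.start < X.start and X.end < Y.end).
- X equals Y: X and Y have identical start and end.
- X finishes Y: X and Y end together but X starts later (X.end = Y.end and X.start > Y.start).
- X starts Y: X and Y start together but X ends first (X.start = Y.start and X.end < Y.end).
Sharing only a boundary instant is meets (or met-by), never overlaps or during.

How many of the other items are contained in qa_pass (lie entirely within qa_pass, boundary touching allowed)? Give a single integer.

1

Target qa_pass = [10:20, 15:00].
compaction [15:00, 16:10] → met-by → no.
demo [20:50, 21:40] → after → no.
design_review [06:00, 12:30] → overlaps → no.
ingest [08:15, 16:30] → contains → no.
reindex [10:20, 18:05] → started-by → no.
retro [08:55, 16:20] → contains → no.
soundcheck [10:45, 13:30] → during → counts.
standup [15:25, 20:10] → after → no.
sync_call [13:30, 18:30] → overlapped-by → no.
triage [19:30, 20:45] → after → no.
Total: 1.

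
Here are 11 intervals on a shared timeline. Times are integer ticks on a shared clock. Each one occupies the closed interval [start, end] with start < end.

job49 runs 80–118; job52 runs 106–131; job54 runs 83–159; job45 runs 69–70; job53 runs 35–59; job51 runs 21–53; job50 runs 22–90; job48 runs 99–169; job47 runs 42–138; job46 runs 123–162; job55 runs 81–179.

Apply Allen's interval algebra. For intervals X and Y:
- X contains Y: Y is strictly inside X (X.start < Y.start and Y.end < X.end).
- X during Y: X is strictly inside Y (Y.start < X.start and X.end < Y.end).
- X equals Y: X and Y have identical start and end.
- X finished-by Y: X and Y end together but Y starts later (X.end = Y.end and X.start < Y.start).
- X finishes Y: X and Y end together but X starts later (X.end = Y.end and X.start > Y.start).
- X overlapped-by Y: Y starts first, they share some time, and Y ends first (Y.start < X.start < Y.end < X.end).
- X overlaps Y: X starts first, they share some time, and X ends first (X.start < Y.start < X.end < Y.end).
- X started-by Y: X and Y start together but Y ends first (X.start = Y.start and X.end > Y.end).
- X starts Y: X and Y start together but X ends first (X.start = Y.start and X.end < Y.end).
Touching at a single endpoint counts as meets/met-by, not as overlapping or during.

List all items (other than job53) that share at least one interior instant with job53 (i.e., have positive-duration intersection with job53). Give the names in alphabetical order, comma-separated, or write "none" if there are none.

job47, job50, job51

Target job53 = [35, 59].
job45 [69, 70] → after → no.
job46 [123, 162] → after → no.
job47 [42, 138] → overlapped-by → yes.
job48 [99, 169] → after → no.
job49 [80, 118] → after → no.
job50 [22, 90] → contains → yes.
job51 [21, 53] → overlaps → yes.
job52 [106, 131] → after → no.
job54 [83, 159] → after → no.
job55 [81, 179] → after → no.
Result: job47, job50, job51.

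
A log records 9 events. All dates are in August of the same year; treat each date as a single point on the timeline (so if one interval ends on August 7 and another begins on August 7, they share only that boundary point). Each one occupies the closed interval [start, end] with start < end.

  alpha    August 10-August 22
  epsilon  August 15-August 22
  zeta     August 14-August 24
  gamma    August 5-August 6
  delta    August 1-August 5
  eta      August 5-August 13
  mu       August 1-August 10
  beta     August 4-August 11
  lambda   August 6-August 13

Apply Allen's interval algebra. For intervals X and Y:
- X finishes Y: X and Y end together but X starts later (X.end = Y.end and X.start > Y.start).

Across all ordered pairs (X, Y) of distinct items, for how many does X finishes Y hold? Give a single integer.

Checking all 72 ordered pairs for relation 'finishes'; matching pairs in alphabetical order:
(epsilon, alpha): epsilon finishes alpha ✓
(lambda, eta): lambda finishes eta ✓
Count: 2.

2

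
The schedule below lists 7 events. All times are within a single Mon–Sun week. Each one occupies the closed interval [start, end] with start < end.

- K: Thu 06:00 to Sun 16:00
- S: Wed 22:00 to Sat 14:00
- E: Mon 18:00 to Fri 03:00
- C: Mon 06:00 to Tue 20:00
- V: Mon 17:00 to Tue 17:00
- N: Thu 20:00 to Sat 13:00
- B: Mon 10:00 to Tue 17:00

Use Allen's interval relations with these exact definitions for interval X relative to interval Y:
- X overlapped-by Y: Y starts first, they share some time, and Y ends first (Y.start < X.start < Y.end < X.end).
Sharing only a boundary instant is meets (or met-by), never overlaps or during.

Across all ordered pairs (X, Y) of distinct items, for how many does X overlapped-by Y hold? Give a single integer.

7

Checking all 42 ordered pairs for relation 'overlapped-by'; matching pairs in alphabetical order:
(E, B): E overlapped-by B ✓
(E, C): E overlapped-by C ✓
(E, V): E overlapped-by V ✓
(K, E): K overlapped-by E ✓
(K, S): K overlapped-by S ✓
(N, E): N overlapped-by E ✓
(S, E): S overlapped-by E ✓
Count: 7.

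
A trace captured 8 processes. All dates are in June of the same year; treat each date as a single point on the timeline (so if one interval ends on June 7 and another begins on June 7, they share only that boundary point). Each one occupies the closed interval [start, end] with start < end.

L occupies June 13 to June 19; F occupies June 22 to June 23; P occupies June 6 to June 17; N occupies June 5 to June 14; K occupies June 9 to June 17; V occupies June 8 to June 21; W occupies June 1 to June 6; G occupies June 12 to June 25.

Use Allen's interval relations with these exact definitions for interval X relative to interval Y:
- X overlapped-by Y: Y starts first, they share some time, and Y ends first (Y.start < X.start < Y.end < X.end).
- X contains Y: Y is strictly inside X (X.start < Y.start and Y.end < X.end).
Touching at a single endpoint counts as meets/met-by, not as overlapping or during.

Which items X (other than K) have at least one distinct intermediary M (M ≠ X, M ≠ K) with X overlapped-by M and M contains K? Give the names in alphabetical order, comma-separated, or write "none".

Target K = [June 9, June 17].
Intermediaries M with M contains K: V.
Via V — items with X overlapped-by V: G.
Union: G.

G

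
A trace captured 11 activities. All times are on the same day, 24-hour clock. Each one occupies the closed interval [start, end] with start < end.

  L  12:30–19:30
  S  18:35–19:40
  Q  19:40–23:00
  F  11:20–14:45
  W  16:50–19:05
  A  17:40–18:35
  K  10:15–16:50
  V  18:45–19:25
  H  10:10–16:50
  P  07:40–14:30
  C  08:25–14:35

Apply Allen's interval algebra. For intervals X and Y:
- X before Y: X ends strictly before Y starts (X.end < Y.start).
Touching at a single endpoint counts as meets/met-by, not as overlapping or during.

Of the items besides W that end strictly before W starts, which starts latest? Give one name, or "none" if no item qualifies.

F

Target W = [16:50, 19:05].
A [17:40, 18:35] → during → excluded.
C [08:25, 14:35] → before → candidate.
F [11:20, 14:45] → before → candidate.
H [10:10, 16:50] → meets → excluded.
K [10:15, 16:50] → meets → excluded.
L [12:30, 19:30] → contains → excluded.
P [07:40, 14:30] → before → candidate.
Q [19:40, 23:00] → after → excluded.
S [18:35, 19:40] → overlapped-by → excluded.
V [18:45, 19:25] → overlapped-by → excluded.
Among candidates, latest start is 11:20 → F.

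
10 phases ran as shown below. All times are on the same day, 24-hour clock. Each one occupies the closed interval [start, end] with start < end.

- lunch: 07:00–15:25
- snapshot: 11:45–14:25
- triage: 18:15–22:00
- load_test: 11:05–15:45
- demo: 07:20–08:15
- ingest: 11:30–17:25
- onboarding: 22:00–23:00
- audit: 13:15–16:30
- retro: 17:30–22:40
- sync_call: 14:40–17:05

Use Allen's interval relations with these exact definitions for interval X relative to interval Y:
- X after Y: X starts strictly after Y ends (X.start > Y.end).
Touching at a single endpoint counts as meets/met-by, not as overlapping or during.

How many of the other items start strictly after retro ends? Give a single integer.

Target retro = [17:30, 22:40].
audit [13:15, 16:30] → before → no.
demo [07:20, 08:15] → before → no.
ingest [11:30, 17:25] → before → no.
load_test [11:05, 15:45] → before → no.
lunch [07:00, 15:25] → before → no.
onboarding [22:00, 23:00] → overlapped-by → no.
snapshot [11:45, 14:25] → before → no.
sync_call [14:40, 17:05] → before → no.
triage [18:15, 22:00] → during → no.
Total: 0.

0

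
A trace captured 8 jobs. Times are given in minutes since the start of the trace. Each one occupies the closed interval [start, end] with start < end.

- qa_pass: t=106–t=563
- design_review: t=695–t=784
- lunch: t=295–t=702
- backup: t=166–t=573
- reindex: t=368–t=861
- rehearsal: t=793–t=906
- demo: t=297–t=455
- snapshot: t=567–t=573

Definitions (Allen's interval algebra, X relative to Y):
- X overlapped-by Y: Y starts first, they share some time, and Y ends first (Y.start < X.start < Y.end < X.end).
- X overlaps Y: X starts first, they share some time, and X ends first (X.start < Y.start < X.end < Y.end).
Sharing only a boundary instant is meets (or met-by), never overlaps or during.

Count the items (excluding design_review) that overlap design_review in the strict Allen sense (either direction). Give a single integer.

Target design_review = [t=695, t=784].
backup [t=166, t=573] → before → no.
demo [t=297, t=455] → before → no.
lunch [t=295, t=702] → overlaps → counts.
qa_pass [t=106, t=563] → before → no.
rehearsal [t=793, t=906] → after → no.
reindex [t=368, t=861] → contains → no.
snapshot [t=567, t=573] → before → no.
Total: 1.

1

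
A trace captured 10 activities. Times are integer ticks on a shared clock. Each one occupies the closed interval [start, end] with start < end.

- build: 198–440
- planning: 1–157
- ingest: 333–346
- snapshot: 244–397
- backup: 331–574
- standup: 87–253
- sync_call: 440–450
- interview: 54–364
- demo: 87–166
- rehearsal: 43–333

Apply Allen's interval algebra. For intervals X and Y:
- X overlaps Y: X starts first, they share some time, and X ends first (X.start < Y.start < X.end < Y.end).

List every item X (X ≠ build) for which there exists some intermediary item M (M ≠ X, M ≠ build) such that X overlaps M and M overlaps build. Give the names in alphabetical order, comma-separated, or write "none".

planning, rehearsal

Target build = [198, 440].
Intermediaries M with M overlaps build: interview, rehearsal, standup.
Via interview — items with X overlaps interview: planning, rehearsal.
Via rehearsal — items with X overlaps rehearsal: planning.
Via standup — items with X overlaps standup: planning.
Union: planning, rehearsal.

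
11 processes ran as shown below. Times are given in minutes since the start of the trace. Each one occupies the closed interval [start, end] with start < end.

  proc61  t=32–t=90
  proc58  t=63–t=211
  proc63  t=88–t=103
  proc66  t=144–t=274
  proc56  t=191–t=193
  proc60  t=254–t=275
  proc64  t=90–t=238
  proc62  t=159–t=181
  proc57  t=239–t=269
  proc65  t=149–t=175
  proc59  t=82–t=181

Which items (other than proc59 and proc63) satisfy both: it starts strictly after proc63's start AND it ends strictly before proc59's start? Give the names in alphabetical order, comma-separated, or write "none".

none

Conditions: its start is strictly after proc63's start (X.start > t=88) AND its end is strictly before proc59's start (X.end < t=82).
proc56: start t=191 > t=88? ✓; end t=193 < t=82? ✗ → no.
proc57: start t=239 > t=88? ✓; end t=269 < t=82? ✗ → no.
proc58: start t=63 > t=88? ✗; end t=211 < t=82? ✗ → no.
proc60: start t=254 > t=88? ✓; end t=275 < t=82? ✗ → no.
proc61: start t=32 > t=88? ✗; end t=90 < t=82? ✗ → no.
proc62: start t=159 > t=88? ✓; end t=181 < t=82? ✗ → no.
proc64: start t=90 > t=88? ✓; end t=238 < t=82? ✗ → no.
proc65: start t=149 > t=88? ✓; end t=175 < t=82? ✗ → no.
proc66: start t=144 > t=88? ✓; end t=274 < t=82? ✗ → no.
Result: none.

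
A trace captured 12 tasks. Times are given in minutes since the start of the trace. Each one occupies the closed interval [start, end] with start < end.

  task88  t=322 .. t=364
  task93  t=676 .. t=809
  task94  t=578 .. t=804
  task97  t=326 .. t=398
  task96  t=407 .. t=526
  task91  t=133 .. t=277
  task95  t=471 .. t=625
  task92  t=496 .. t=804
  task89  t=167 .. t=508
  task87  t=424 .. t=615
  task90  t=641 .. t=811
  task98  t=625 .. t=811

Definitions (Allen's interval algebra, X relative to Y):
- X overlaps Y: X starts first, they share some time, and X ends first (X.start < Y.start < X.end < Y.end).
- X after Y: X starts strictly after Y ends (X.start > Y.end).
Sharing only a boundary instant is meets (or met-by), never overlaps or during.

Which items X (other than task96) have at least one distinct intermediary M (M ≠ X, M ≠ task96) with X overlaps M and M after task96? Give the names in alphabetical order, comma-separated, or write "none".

Target task96 = [t=407, t=526].
Intermediaries M with M after task96: task90, task93, task94, task98.
Via task90 — items with X overlaps task90: task92, task94.
Via task93 — items with X overlaps task93: task92, task94.
Via task94 — items with X overlaps task94: task87, task95.
Via task98 — items with X overlaps task98: task92, task94.
Union: task87, task92, task94, task95.

task87, task92, task94, task95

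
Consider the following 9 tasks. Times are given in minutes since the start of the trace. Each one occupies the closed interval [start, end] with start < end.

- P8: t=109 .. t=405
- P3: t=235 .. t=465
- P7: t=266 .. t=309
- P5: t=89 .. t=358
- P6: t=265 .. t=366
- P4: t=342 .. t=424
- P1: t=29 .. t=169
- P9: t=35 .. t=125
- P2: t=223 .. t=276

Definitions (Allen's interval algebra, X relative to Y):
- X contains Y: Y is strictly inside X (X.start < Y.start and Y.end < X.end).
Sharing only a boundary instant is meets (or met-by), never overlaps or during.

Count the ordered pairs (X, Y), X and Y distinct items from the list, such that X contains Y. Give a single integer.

10

Checking all 72 ordered pairs for relation 'contains'; matching pairs in alphabetical order:
(P1, P9): P1 contains P9 ✓
(P3, P4): P3 contains P4 ✓
(P3, P6): P3 contains P6 ✓
(P3, P7): P3 contains P7 ✓
(P5, P2): P5 contains P2 ✓
(P5, P7): P5 contains P7 ✓
(P6, P7): P6 contains P7 ✓
(P8, P2): P8 contains P2 ✓
(P8, P6): P8 contains P6 ✓
(P8, P7): P8 contains P7 ✓
Count: 10.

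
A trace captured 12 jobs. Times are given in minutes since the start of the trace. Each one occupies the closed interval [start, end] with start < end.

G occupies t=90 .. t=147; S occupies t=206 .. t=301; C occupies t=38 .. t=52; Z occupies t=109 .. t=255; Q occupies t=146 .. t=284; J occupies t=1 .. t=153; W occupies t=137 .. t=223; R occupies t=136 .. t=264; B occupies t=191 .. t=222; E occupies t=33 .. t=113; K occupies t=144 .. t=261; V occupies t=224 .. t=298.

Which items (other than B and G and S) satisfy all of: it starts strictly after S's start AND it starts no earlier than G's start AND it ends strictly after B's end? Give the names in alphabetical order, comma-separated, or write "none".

Conditions: its start is strictly after S's start (X.start > t=206) AND its start is no earlier than G's start (X.start >= t=90) AND its end is strictly after B's end (X.end > t=222).
C: start t=38 > t=206? ✗; start t=38 >= t=90? ✗; end t=52 > t=222? ✗ → no.
E: start t=33 > t=206? ✗; start t=33 >= t=90? ✗; end t=113 > t=222? ✗ → no.
J: start t=1 > t=206? ✗; start t=1 >= t=90? ✗; end t=153 > t=222? ✗ → no.
K: start t=144 > t=206? ✗; start t=144 >= t=90? ✓; end t=261 > t=222? ✓ → no.
Q: start t=146 > t=206? ✗; start t=146 >= t=90? ✓; end t=284 > t=222? ✓ → no.
R: start t=136 > t=206? ✗; start t=136 >= t=90? ✓; end t=264 > t=222? ✓ → no.
V: start t=224 > t=206? ✓; start t=224 >= t=90? ✓; end t=298 > t=222? ✓ → yes.
W: start t=137 > t=206? ✗; start t=137 >= t=90? ✓; end t=223 > t=222? ✓ → no.
Z: start t=109 > t=206? ✗; start t=109 >= t=90? ✓; end t=255 > t=222? ✓ → no.
Result: V.

V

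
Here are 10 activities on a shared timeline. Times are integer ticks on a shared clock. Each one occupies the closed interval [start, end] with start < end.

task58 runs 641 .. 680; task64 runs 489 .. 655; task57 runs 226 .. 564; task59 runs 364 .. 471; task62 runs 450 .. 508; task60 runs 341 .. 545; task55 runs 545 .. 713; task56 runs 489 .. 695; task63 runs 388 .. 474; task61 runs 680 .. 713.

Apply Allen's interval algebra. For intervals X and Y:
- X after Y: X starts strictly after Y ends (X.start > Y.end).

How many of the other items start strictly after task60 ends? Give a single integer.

Target task60 = [341, 545].
task55 [545, 713] → met-by → no.
task56 [489, 695] → overlapped-by → no.
task57 [226, 564] → contains → no.
task58 [641, 680] → after → counts.
task59 [364, 471] → during → no.
task61 [680, 713] → after → counts.
task62 [450, 508] → during → no.
task63 [388, 474] → during → no.
task64 [489, 655] → overlapped-by → no.
Total: 2.

2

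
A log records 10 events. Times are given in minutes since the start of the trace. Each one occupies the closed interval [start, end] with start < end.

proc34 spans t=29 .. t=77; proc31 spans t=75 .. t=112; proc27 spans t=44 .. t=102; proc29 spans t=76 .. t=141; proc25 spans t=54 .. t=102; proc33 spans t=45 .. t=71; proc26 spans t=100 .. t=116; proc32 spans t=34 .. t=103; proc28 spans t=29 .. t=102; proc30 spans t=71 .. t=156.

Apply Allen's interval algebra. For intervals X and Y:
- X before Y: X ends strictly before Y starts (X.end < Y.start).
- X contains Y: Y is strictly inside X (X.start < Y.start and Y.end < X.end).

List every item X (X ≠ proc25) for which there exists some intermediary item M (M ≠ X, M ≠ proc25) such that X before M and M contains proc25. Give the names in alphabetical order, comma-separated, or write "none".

Target proc25 = [t=54, t=102].
Intermediaries M with M contains proc25: proc32.
Via proc32 — items with X before proc32: none.
Union: none.

none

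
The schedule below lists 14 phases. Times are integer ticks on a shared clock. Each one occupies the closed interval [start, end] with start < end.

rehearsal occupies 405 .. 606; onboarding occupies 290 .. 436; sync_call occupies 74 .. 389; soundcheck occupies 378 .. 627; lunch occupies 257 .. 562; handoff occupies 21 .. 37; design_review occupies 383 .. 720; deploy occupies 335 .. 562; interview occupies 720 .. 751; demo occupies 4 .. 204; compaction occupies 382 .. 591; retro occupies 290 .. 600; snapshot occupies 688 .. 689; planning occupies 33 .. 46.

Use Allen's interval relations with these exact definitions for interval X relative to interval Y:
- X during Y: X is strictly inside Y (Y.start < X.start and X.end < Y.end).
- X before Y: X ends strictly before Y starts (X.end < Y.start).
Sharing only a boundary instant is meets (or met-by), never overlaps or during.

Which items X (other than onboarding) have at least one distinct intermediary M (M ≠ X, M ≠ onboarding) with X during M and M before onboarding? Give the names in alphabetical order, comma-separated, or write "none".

Target onboarding = [290, 436].
Intermediaries M with M before onboarding: demo, handoff, planning.
Via demo — items with X during demo: handoff, planning.
Via handoff — items with X during handoff: none.
Via planning — items with X during planning: none.
Union: handoff, planning.

handoff, planning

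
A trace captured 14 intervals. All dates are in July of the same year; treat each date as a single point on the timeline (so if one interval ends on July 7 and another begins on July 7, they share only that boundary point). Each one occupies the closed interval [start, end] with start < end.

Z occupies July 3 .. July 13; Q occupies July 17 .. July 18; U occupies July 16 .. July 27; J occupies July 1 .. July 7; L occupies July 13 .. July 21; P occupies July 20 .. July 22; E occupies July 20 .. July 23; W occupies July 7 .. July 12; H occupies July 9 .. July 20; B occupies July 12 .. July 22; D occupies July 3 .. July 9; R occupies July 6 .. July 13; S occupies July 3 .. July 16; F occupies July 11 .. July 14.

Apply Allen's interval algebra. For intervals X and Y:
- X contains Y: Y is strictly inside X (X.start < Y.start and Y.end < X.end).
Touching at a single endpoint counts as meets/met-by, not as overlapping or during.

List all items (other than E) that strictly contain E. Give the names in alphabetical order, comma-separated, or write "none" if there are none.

U

Target E = [July 20, July 23].
B [July 12, July 22] → overlaps → no.
D [July 3, July 9] → before → no.
F [July 11, July 14] → before → no.
H [July 9, July 20] → meets → no.
J [July 1, July 7] → before → no.
L [July 13, July 21] → overlaps → no.
P [July 20, July 22] → starts → no.
Q [July 17, July 18] → before → no.
R [July 6, July 13] → before → no.
S [July 3, July 16] → before → no.
U [July 16, July 27] → contains → yes.
W [July 7, July 12] → before → no.
Z [July 3, July 13] → before → no.
Result: U.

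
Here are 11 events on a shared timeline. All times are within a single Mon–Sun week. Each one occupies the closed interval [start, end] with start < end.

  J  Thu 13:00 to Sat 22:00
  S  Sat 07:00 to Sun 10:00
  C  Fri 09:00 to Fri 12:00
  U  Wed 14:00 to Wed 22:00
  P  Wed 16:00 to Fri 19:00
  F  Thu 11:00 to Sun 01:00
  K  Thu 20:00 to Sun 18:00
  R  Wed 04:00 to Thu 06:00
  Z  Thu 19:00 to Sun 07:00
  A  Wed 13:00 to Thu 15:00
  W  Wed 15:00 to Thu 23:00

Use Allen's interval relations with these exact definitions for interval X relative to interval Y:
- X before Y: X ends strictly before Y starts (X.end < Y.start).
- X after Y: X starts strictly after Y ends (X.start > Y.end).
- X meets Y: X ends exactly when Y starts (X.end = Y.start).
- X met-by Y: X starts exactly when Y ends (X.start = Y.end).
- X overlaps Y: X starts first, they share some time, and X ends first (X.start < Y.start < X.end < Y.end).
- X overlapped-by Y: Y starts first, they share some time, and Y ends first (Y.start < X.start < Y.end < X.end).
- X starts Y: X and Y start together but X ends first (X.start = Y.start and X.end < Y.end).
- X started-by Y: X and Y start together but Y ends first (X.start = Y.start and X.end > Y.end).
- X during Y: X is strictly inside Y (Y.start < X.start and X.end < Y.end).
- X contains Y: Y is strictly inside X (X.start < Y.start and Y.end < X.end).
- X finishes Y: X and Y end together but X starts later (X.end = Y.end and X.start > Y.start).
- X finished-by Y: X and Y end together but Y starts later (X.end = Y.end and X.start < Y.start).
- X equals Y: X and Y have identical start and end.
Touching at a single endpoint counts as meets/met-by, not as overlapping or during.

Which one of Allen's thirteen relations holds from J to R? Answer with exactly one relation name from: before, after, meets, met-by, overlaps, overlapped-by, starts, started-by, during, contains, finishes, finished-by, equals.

after

J = [Thu 13:00, Sat 22:00]; R = [Wed 04:00, Thu 06:00].
Compare endpoints: J.start > R.start, J.start > R.end, J.end > R.start, J.end > R.end.
That pattern is 'after'.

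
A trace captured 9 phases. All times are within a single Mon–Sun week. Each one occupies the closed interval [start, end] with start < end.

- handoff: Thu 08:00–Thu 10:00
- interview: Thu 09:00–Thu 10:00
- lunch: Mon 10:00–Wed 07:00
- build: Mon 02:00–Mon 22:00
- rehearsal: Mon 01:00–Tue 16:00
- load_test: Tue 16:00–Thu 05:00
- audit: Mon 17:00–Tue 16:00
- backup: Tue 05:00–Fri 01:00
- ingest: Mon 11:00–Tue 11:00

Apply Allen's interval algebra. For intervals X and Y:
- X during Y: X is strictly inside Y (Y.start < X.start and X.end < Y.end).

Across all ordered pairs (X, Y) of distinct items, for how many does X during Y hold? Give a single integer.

7

Checking all 72 ordered pairs for relation 'during'; matching pairs in alphabetical order:
(audit, lunch): audit during lunch ✓
(build, rehearsal): build during rehearsal ✓
(handoff, backup): handoff during backup ✓
(ingest, lunch): ingest during lunch ✓
(ingest, rehearsal): ingest during rehearsal ✓
(interview, backup): interview during backup ✓
(load_test, backup): load_test during backup ✓
Count: 7.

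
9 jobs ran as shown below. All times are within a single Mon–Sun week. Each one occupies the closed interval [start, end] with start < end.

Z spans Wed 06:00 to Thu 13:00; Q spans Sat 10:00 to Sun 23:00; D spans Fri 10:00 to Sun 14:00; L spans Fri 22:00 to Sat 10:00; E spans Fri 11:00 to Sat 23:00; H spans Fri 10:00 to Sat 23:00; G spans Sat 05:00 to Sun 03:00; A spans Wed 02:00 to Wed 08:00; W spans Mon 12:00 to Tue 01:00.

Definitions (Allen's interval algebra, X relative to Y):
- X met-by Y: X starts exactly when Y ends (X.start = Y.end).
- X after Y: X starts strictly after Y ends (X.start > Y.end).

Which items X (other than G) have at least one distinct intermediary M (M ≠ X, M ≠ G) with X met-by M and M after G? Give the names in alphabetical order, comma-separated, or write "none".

none

Target G = [Sat 05:00, Sun 03:00].
Intermediaries M with M after G: none.
Union: none.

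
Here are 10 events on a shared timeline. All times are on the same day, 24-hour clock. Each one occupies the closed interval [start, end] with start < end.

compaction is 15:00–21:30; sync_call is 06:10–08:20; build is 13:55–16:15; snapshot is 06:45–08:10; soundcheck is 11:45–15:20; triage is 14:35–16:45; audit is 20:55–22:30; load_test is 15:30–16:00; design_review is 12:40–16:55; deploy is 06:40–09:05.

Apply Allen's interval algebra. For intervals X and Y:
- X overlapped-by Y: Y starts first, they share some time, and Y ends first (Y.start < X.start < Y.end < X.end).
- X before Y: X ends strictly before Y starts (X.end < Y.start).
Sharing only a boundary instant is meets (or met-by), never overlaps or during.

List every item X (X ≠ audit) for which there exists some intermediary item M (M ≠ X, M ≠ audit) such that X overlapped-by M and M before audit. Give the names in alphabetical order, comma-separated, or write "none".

Target audit = [20:55, 22:30].
Intermediaries M with M before audit: build, deploy, design_review, load_test, snapshot, soundcheck, sync_call, triage.
Via build — items with X overlapped-by build: compaction, triage.
Via deploy — items with X overlapped-by deploy: none.
Via design_review — items with X overlapped-by design_review: compaction.
Via load_test — items with X overlapped-by load_test: none.
Via snapshot — items with X overlapped-by snapshot: none.
Via soundcheck — items with X overlapped-by soundcheck: build, compaction, design_review, triage.
Via sync_call — items with X overlapped-by sync_call: deploy.
Via triage — items with X overlapped-by triage: compaction.
Union: build, compaction, deploy, design_review, triage.

build, compaction, deploy, design_review, triage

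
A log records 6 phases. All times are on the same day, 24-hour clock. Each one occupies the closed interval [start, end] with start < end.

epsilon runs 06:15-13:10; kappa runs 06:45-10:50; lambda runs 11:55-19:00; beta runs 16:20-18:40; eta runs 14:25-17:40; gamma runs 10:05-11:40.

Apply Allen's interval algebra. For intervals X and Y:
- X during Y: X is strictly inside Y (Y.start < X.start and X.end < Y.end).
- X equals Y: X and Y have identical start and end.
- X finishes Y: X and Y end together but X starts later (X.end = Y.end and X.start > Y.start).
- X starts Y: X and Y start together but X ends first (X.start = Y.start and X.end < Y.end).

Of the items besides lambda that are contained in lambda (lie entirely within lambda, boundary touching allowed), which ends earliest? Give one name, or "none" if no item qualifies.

Target lambda = [11:55, 19:00].
beta [16:20, 18:40] → during → candidate.
epsilon [06:15, 13:10] → overlaps → excluded.
eta [14:25, 17:40] → during → candidate.
gamma [10:05, 11:40] → before → excluded.
kappa [06:45, 10:50] → before → excluded.
Among candidates, earliest end is 17:40 → eta.

eta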